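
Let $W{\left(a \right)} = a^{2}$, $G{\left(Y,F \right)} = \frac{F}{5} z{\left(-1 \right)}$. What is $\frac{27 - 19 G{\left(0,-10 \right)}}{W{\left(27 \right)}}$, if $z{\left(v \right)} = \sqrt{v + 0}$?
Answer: $\frac{1}{27} + \frac{38 i}{729} \approx 0.037037 + 0.052126 i$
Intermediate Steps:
$z{\left(v \right)} = \sqrt{v}$
$G{\left(Y,F \right)} = \frac{i F}{5}$ ($G{\left(Y,F \right)} = \frac{F}{5} \sqrt{-1} = F \frac{1}{5} i = \frac{F}{5} i = \frac{i F}{5}$)
$\frac{27 - 19 G{\left(0,-10 \right)}}{W{\left(27 \right)}} = \frac{27 - 19 \cdot \frac{1}{5} i \left(-10\right)}{27^{2}} = \frac{27 - 19 \left(- 2 i\right)}{729} = \left(27 + 38 i\right) \frac{1}{729} = \frac{1}{27} + \frac{38 i}{729}$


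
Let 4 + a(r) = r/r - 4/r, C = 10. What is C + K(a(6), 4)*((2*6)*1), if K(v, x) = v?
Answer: -34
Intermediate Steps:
a(r) = -3 - 4/r (a(r) = -4 + (r/r - 4/r) = -4 + (1 - 4/r) = -3 - 4/r)
C + K(a(6), 4)*((2*6)*1) = 10 + (-3 - 4/6)*((2*6)*1) = 10 + (-3 - 4*⅙)*(12*1) = 10 + (-3 - ⅔)*12 = 10 - 11/3*12 = 10 - 44 = -34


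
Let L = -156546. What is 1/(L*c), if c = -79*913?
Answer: 1/11291193342 ≈ 8.8565e-11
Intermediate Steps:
c = -72127
1/(L*c) = 1/(-156546*(-72127)) = -1/156546*(-1/72127) = 1/11291193342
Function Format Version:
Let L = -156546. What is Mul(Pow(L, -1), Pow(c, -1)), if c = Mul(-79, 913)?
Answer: Rational(1, 11291193342) ≈ 8.8565e-11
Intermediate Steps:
c = -72127
Mul(Pow(L, -1), Pow(c, -1)) = Mul(Pow(-156546, -1), Pow(-72127, -1)) = Mul(Rational(-1, 156546), Rational(-1, 72127)) = Rational(1, 11291193342)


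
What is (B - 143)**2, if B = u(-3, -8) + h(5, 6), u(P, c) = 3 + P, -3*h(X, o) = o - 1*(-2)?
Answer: 190969/9 ≈ 21219.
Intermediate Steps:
h(X, o) = -2/3 - o/3 (h(X, o) = -(o - 1*(-2))/3 = -(o + 2)/3 = -(2 + o)/3 = -2/3 - o/3)
B = -8/3 (B = (3 - 3) + (-2/3 - 1/3*6) = 0 + (-2/3 - 2) = 0 - 8/3 = -8/3 ≈ -2.6667)
(B - 143)**2 = (-8/3 - 143)**2 = (-437/3)**2 = 190969/9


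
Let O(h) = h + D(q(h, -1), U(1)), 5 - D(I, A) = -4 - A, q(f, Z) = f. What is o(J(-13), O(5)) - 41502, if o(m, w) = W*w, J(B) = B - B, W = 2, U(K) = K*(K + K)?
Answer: -41470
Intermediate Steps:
U(K) = 2*K² (U(K) = K*(2*K) = 2*K²)
D(I, A) = 9 + A (D(I, A) = 5 - (-4 - A) = 5 + (4 + A) = 9 + A)
O(h) = 11 + h (O(h) = h + (9 + 2*1²) = h + (9 + 2*1) = h + (9 + 2) = h + 11 = 11 + h)
J(B) = 0
o(m, w) = 2*w
o(J(-13), O(5)) - 41502 = 2*(11 + 5) - 41502 = 2*16 - 41502 = 32 - 41502 = -41470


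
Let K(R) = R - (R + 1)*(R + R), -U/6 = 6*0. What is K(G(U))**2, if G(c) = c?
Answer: 0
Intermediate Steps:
U = 0 (U = -36*0 = -6*0 = 0)
K(R) = R - 2*R*(1 + R) (K(R) = R - (1 + R)*2*R = R - 2*R*(1 + R))
K(G(U))**2 = (-1*0*(1 + 2*0))**2 = (-1*0*(1 + 0))**2 = (-1*0*1)**2 = 0**2 = 0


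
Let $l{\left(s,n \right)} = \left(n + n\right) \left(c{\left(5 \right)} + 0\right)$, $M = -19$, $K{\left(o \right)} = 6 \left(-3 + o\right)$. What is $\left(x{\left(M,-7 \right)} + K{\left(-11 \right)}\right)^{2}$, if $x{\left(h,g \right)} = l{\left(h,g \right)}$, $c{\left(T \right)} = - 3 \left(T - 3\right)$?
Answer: $0$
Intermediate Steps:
$K{\left(o \right)} = -18 + 6 o$
$c{\left(T \right)} = 9 - 3 T$ ($c{\left(T \right)} = - 3 \left(-3 + T\right) = 9 - 3 T$)
$l{\left(s,n \right)} = - 12 n$ ($l{\left(s,n \right)} = \left(n + n\right) \left(\left(9 - 15\right) + 0\right) = 2 n \left(\left(9 - 15\right) + 0\right) = 2 n \left(-6 + 0\right) = 2 n \left(-6\right) = - 12 n$)
$x{\left(h,g \right)} = - 12 g$
$\left(x{\left(M,-7 \right)} + K{\left(-11 \right)}\right)^{2} = \left(\left(-12\right) \left(-7\right) + \left(-18 + 6 \left(-11\right)\right)\right)^{2} = \left(84 - 84\right)^{2} = 0^{2} = 0$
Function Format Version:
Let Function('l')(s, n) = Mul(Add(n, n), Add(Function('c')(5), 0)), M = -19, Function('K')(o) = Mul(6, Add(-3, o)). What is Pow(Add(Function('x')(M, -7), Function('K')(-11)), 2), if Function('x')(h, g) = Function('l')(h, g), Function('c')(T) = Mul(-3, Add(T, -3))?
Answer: 0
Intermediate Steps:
Function('K')(o) = Add(-18, Mul(6, o))
Function('c')(T) = Add(9, Mul(-3, T)) (Function('c')(T) = Mul(-3, Add(-3, T)) = Add(9, Mul(-3, T)))
Function('l')(s, n) = Mul(-12, n) (Function('l')(s, n) = Mul(Add(n, n), Add(Add(9, Mul(-3, 5)), 0)) = Mul(Mul(2, n), Add(Add(9, -15), 0)) = Mul(Mul(2, n), Add(-6, 0)) = Mul(Mul(2, n), -6) = Mul(-12, n))
Function('x')(h, g) = Mul(-12, g)
Pow(Add(Function('x')(M, -7), Function('K')(-11)), 2) = Pow(Add(Mul(-12, -7), Add(-18, Mul(6, -11))), 2) = Pow(Add(84, Add(-18, -66)), 2) = Pow(Add(84, -84), 2) = Pow(0, 2) = 0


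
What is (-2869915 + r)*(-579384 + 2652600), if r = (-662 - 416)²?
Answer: -3540702554496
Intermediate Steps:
r = 1162084 (r = (-1078)² = 1162084)
(-2869915 + r)*(-579384 + 2652600) = (-2869915 + 1162084)*(-579384 + 2652600) = -1707831*2073216 = -3540702554496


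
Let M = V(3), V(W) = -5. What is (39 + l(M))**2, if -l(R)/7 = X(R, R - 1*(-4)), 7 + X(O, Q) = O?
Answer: 15129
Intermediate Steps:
X(O, Q) = -7 + O
M = -5
l(R) = 49 - 7*R (l(R) = -7*(-7 + R) = 49 - 7*R)
(39 + l(M))**2 = (39 + (49 - 7*(-5)))**2 = (39 + (49 + 35))**2 = (39 + 84)**2 = 123**2 = 15129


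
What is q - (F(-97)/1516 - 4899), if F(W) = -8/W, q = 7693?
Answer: 462919694/36763 ≈ 12592.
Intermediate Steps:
q - (F(-97)/1516 - 4899) = 7693 - (-8/(-97)/1516 - 4899) = 7693 - (-8*(-1/97)*(1/1516) - 4899) = 7693 - ((8/97)*(1/1516) - 4899) = 7693 - (2/36763 - 4899) = 7693 - 1*(-180101935/36763) = 7693 + 180101935/36763 = 462919694/36763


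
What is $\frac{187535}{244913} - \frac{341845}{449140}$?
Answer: $\frac{101437083}{22000044964} \approx 0.0046108$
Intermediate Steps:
$\frac{187535}{244913} - \frac{341845}{449140} = 187535 \cdot \frac{1}{244913} - \frac{68369}{89828} = \frac{187535}{244913} - \frac{68369}{89828} = \frac{101437083}{22000044964}$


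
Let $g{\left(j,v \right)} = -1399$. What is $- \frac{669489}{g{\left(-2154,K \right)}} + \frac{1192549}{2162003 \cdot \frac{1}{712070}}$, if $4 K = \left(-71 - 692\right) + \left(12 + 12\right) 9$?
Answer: $\frac{1189447971862037}{3024642197} \approx 3.9325 \cdot 10^{5}$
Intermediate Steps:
$K = - \frac{547}{4}$ ($K = \frac{\left(-71 - 692\right) + \left(12 + 12\right) 9}{4} = \frac{-763 + 24 \cdot 9}{4} = \frac{-763 + 216}{4} = \frac{1}{4} \left(-547\right) = - \frac{547}{4} \approx -136.75$)
$- \frac{669489}{g{\left(-2154,K \right)}} + \frac{1192549}{2162003 \cdot \frac{1}{712070}} = - \frac{669489}{-1399} + \frac{1192549}{2162003 \cdot \frac{1}{712070}} = \left(-669489\right) \left(- \frac{1}{1399}\right) + \frac{1192549}{2162003 \cdot \frac{1}{712070}} = \frac{669489}{1399} + \frac{1192549}{\frac{2162003}{712070}} = \frac{669489}{1399} + 1192549 \cdot \frac{712070}{2162003} = \frac{669489}{1399} + \frac{849178366430}{2162003} = \frac{1189447971862037}{3024642197}$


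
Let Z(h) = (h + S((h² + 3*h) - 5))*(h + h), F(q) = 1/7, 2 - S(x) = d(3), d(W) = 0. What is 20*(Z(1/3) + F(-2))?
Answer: 2140/63 ≈ 33.968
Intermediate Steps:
S(x) = 2 (S(x) = 2 - 1*0 = 2 + 0 = 2)
F(q) = ⅐
Z(h) = 2*h*(2 + h) (Z(h) = (h + 2)*(h + h) = (2 + h)*(2*h) = 2*h*(2 + h))
20*(Z(1/3) + F(-2)) = 20*(2*(1/3)*(2 + 1/3) + ⅐) = 20*(2*(1*(⅓))*(2 + 1*(⅓)) + ⅐) = 20*(2*(⅓)*(2 + ⅓) + ⅐) = 20*(2*(⅓)*(7/3) + ⅐) = 20*(14/9 + ⅐) = 20*(107/63) = 2140/63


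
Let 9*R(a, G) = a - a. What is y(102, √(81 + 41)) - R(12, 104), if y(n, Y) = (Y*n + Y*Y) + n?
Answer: 224 + 102*√122 ≈ 1350.6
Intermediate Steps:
R(a, G) = 0 (R(a, G) = (a - a)/9 = (⅑)*0 = 0)
y(n, Y) = n + Y² + Y*n (y(n, Y) = (Y*n + Y²) + n = (Y² + Y*n) + n = n + Y² + Y*n)
y(102, √(81 + 41)) - R(12, 104) = (102 + (√(81 + 41))² + √(81 + 41)*102) - 1*0 = (102 + (√122)² + √122*102) + 0 = (102 + 122 + 102*√122) + 0 = (224 + 102*√122) + 0 = 224 + 102*√122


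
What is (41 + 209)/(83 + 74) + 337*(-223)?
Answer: -11798457/157 ≈ -75149.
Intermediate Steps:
(41 + 209)/(83 + 74) + 337*(-223) = 250/157 - 75151 = -11798457/157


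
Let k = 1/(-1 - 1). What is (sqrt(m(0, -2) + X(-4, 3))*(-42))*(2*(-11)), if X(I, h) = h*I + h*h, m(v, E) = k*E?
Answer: 924*I*sqrt(2) ≈ 1306.7*I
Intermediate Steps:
k = -1/2 (k = 1/(-2) = -1/2 ≈ -0.50000)
m(v, E) = -E/2
X(I, h) = h**2 + I*h (X(I, h) = I*h + h**2 = h**2 + I*h)
(sqrt(m(0, -2) + X(-4, 3))*(-42))*(2*(-11)) = (sqrt(-1/2*(-2) + 3*(-4 + 3))*(-42))*(2*(-11)) = (sqrt(1 + 3*(-1))*(-42))*(-22) = (sqrt(1 - 3)*(-42))*(-22) = (sqrt(-2)*(-42))*(-22) = ((I*sqrt(2))*(-42))*(-22) = -42*I*sqrt(2)*(-22) = 924*I*sqrt(2)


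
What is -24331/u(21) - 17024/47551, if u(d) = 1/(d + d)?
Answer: -6941782718/6793 ≈ -1.0219e+6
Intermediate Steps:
u(d) = 1/(2*d)
-24331/u(21) - 17024/47551 = -24331/((½)/21) - 17024/47551 = -24331/((½)*(1/21)) - 17024*1/47551 = -24331/1/42 - 2432/6793 = -24331*42 - 2432/6793 = -1021902 - 2432/6793 = -6941782718/6793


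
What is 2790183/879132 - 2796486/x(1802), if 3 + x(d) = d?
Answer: -116831466235/75312308 ≈ -1551.3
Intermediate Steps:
x(d) = -3 + d
2790183/879132 - 2796486/x(1802) = 2790183/879132 - 2796486/(-3 + 1802) = 2790183*(1/879132) - 2796486/1799 = 930061/293044 - 2796486*1/1799 = 930061/293044 - 399498/257 = -116831466235/75312308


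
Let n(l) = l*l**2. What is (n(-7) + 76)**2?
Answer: 71289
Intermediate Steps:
n(l) = l**3
(n(-7) + 76)**2 = ((-7)**3 + 76)**2 = (-343 + 76)**2 = (-267)**2 = 71289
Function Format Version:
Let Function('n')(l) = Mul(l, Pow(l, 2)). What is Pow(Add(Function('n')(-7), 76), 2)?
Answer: 71289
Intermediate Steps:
Function('n')(l) = Pow(l, 3)
Pow(Add(Function('n')(-7), 76), 2) = Pow(Add(Pow(-7, 3), 76), 2) = Pow(Add(-343, 76), 2) = Pow(-267, 2) = 71289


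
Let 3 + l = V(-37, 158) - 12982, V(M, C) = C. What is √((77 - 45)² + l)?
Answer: I*√11803 ≈ 108.64*I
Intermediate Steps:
l = -12827 (l = -3 + (158 - 12982) = -3 - 12824 = -12827)
√((77 - 45)² + l) = √((77 - 45)² - 12827) = √(32² - 12827) = √(1024 - 12827) = √(-11803) = I*√11803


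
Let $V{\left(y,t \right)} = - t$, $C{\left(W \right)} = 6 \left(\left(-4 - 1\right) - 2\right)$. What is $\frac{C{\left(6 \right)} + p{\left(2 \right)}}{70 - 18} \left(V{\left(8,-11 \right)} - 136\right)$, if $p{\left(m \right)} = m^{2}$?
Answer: $\frac{2375}{26} \approx 91.346$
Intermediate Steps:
$C{\left(W \right)} = -42$ ($C{\left(W \right)} = 6 \left(-5 - 2\right) = 6 \left(-7\right) = -42$)
$\frac{C{\left(6 \right)} + p{\left(2 \right)}}{70 - 18} \left(V{\left(8,-11 \right)} - 136\right) = \frac{-42 + 2^{2}}{70 - 18} \left(\left(-1\right) \left(-11\right) - 136\right) = \frac{-42 + 4}{52} \left(11 - 136\right) = \left(-38\right) \frac{1}{52} \left(-125\right) = \left(- \frac{19}{26}\right) \left(-125\right) = \frac{2375}{26}$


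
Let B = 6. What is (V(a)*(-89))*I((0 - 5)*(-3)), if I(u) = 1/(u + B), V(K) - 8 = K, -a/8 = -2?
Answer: -712/7 ≈ -101.71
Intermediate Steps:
a = 16 (a = -8*(-2) = 16)
V(K) = 8 + K
I(u) = 1/(6 + u) (I(u) = 1/(u + 6) = 1/(6 + u))
(V(a)*(-89))*I((0 - 5)*(-3)) = ((8 + 16)*(-89))/(6 + (0 - 5)*(-3)) = (24*(-89))/(6 - 5*(-3)) = -2136/(6 + 15) = -2136/21 = -2136*1/21 = -712/7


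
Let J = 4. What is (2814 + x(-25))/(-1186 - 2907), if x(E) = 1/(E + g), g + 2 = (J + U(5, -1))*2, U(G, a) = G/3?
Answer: -132255/192371 ≈ -0.68750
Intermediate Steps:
U(G, a) = G/3 (U(G, a) = G*(⅓) = G/3)
g = 28/3 (g = -2 + (4 + (⅓)*5)*2 = -2 + (4 + 5/3)*2 = -2 + (17/3)*2 = -2 + 34/3 = 28/3 ≈ 9.3333)
x(E) = 1/(28/3 + E) (x(E) = 1/(E + 28/3) = 1/(28/3 + E))
(2814 + x(-25))/(-1186 - 2907) = (2814 + 3/(28 + 3*(-25)))/(-1186 - 2907) = (2814 + 3/(28 - 75))/(-4093) = (2814 + 3/(-47))*(-1/4093) = (2814 + 3*(-1/47))*(-1/4093) = (2814 - 3/47)*(-1/4093) = (132255/47)*(-1/4093) = -132255/192371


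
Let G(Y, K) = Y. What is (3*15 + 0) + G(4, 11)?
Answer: 49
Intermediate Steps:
(3*15 + 0) + G(4, 11) = (3*15 + 0) + 4 = (45 + 0) + 4 = 45 + 4 = 49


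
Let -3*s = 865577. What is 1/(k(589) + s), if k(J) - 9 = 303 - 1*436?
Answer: -3/865949 ≈ -3.4644e-6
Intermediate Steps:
k(J) = -124 (k(J) = 9 + (303 - 1*436) = 9 + (303 - 436) = 9 - 133 = -124)
s = -865577/3 (s = -1/3*865577 = -865577/3 ≈ -2.8853e+5)
1/(k(589) + s) = 1/(-124 - 865577/3) = 1/(-865949/3) = -3/865949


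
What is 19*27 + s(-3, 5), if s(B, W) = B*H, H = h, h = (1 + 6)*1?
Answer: 492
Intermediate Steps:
h = 7 (h = 7*1 = 7)
H = 7
s(B, W) = 7*B (s(B, W) = B*7 = 7*B)
19*27 + s(-3, 5) = 19*27 + 7*(-3) = 513 - 21 = 492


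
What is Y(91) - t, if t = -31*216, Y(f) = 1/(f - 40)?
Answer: 341497/51 ≈ 6696.0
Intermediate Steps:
Y(f) = 1/(-40 + f)
t = -6696
Y(91) - t = 1/(-40 + 91) - 1*(-6696) = 1/51 + 6696 = 341497/51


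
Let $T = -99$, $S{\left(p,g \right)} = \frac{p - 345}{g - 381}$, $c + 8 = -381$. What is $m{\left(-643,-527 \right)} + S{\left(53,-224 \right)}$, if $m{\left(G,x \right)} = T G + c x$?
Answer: $\frac{162539592}{605} \approx 2.6866 \cdot 10^{5}$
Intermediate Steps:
$c = -389$ ($c = -8 - 381 = -389$)
$S{\left(p,g \right)} = \frac{-345 + p}{-381 + g}$
$m{\left(G,x \right)} = - 389 x - 99 G$ ($m{\left(G,x \right)} = - 99 G - 389 x = - 389 x - 99 G$)
$m{\left(-643,-527 \right)} + S{\left(53,-224 \right)} = \left(\left(-389\right) \left(-527\right) - -63657\right) + \frac{-345 + 53}{-381 - 224} = \left(205003 + 63657\right) + \frac{1}{-605} \left(-292\right) = 268660 - - \frac{292}{605} = 268660 + \frac{292}{605} = \frac{162539592}{605}$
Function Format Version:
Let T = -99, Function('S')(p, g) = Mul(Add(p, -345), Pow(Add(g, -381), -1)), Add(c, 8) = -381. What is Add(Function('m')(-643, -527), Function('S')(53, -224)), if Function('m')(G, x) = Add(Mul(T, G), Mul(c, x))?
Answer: Rational(162539592, 605) ≈ 2.6866e+5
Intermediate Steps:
c = -389 (c = Add(-8, -381) = -389)
Function('S')(p, g) = Mul(Pow(Add(-381, g), -1), Add(-345, p)) (Function('S')(p, g) = Mul(Add(-345, p), Pow(Add(-381, g), -1)) = Mul(Pow(Add(-381, g), -1), Add(-345, p)))
Function('m')(G, x) = Add(Mul(-389, x), Mul(-99, G)) (Function('m')(G, x) = Add(Mul(-99, G), Mul(-389, x)) = Add(Mul(-389, x), Mul(-99, G)))
Add(Function('m')(-643, -527), Function('S')(53, -224)) = Add(Add(Mul(-389, -527), Mul(-99, -643)), Mul(Pow(Add(-381, -224), -1), Add(-345, 53))) = Add(Add(205003, 63657), Mul(Pow(-605, -1), -292)) = Add(268660, Mul(Rational(-1, 605), -292)) = Add(268660, Rational(292, 605)) = Rational(162539592, 605)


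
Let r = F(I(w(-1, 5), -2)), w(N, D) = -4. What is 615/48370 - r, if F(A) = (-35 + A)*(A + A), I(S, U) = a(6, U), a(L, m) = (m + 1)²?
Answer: 657955/9674 ≈ 68.013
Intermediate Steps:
a(L, m) = (1 + m)²
I(S, U) = (1 + U)²
F(A) = 2*A*(-35 + A) (F(A) = (-35 + A)*(2*A) = 2*A*(-35 + A))
r = -68 (r = 2*(1 - 2)²*(-35 + (1 - 2)²) = 2*(-1)²*(-35 + (-1)²) = 2*1*(-35 + 1) = 2*1*(-34) = -68)
615/48370 - r = 615/48370 - 1*(-68) = 615*(1/48370) + 68 = 123/9674 + 68 = 657955/9674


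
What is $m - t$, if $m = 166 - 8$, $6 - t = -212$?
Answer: $-60$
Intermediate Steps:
$t = 218$ ($t = 6 - -212 = 6 + 212 = 218$)
$m = 158$ ($m = 166 - 8 = 158$)
$m - t = 158 - 218 = -60$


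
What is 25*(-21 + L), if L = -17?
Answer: -950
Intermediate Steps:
25*(-21 + L) = 25*(-21 - 17) = 25*(-38) = -950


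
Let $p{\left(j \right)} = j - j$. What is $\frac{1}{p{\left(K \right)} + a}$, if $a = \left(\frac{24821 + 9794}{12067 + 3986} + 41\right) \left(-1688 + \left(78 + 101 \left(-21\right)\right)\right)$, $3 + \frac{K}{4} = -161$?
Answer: $- \frac{16053}{2584792028} \approx -6.2106 \cdot 10^{-6}$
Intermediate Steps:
$K = -656$ ($K = -12 + 4 \left(-161\right) = -12 - 644 = -656$)
$p{\left(j \right)} = 0$
$a = - \frac{2584792028}{16053}$ ($a = \left(\frac{34615}{16053} + 41\right) \left(-1688 + \left(78 - 2121\right)\right) = \left(34615 \cdot \frac{1}{16053} + 41\right) \left(-1688 - 2043\right) = \left(\frac{34615}{16053} + 41\right) \left(-3731\right) = \frac{692788}{16053} \left(-3731\right) = - \frac{2584792028}{16053} \approx -1.6102 \cdot 10^{5}$)
$\frac{1}{p{\left(K \right)} + a} = \frac{1}{0 - \frac{2584792028}{16053}} = \frac{1}{- \frac{2584792028}{16053}} = - \frac{16053}{2584792028}$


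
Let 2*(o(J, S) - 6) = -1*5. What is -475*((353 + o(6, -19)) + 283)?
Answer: -607525/2 ≈ -3.0376e+5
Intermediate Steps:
o(J, S) = 7/2 (o(J, S) = 6 + (-1*5)/2 = 6 + (½)*(-5) = 6 - 5/2 = 7/2)
-475*((353 + o(6, -19)) + 283) = -475*((353 + 7/2) + 283) = -475*(713/2 + 283) = -475*1279/2 = -607525/2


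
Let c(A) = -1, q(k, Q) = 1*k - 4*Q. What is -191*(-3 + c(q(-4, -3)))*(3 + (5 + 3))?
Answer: 8404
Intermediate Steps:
q(k, Q) = k - 4*Q
-191*(-3 + c(q(-4, -3)))*(3 + (5 + 3)) = -191*(-3 - 1)*(3 + (5 + 3)) = -(-764)*(3 + 8) = -(-764)*11 = -191*(-44) = 8404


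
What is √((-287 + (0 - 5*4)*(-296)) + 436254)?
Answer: √441887 ≈ 664.75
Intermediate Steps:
√((-287 + (0 - 5*4)*(-296)) + 436254) = √((-287 + (0 - 20)*(-296)) + 436254) = √((-287 - 20*(-296)) + 436254) = √((-287 + 5920) + 436254) = √(5633 + 436254) = √441887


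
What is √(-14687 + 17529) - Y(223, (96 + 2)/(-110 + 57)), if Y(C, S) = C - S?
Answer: -11917/53 + 7*√58 ≈ -171.54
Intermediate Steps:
√(-14687 + 17529) - Y(223, (96 + 2)/(-110 + 57)) = √(-14687 + 17529) - (223 - (96 + 2)/(-110 + 57)) = √2842 - (223 - 98/(-53)) = 7*√58 - (223 - 98*(-1)/53) = 7*√58 - (223 - 1*(-98/53)) = 7*√58 - (223 + 98/53) = 7*√58 - 1*11917/53 = 7*√58 - 11917/53 = -11917/53 + 7*√58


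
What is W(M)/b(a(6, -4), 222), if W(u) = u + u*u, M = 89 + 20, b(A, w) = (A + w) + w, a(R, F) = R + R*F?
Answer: 5995/213 ≈ 28.146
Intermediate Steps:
a(R, F) = R + F*R
b(A, w) = A + 2*w
M = 109
W(u) = u + u²
W(M)/b(a(6, -4), 222) = (109*(1 + 109))/(6*(1 - 4) + 2*222) = (109*110)/(6*(-3) + 444) = 11990/(-18 + 444) = 11990/426 = 11990*(1/426) = 5995/213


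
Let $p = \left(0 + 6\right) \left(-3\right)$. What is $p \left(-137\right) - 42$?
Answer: $2424$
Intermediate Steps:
$p = -18$ ($p = 6 \left(-3\right) = -18$)
$p \left(-137\right) - 42 = \left(-18\right) \left(-137\right) - 42 = 2466 - 42 = 2424$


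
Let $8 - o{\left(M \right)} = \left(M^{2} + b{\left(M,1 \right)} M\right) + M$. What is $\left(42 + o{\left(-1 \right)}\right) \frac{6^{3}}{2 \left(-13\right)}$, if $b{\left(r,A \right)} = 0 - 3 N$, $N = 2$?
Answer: $- \frac{4752}{13} \approx -365.54$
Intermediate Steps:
$b{\left(r,A \right)} = -6$ ($b{\left(r,A \right)} = 0 - 6 = -6$)
$o{\left(M \right)} = 8 - M^{2} + 5 M$ ($o{\left(M \right)} = 8 - \left(\left(M^{2} - 6 M\right) + M\right) = 8 - \left(M^{2} - 5 M\right) = 8 - M^{2} + 5 M$)
$\left(42 + o{\left(-1 \right)}\right) \frac{6^{3}}{2 \left(-13\right)} = \left(42 + \left(8 - \left(-1\right)^{2} + 5 \left(-1\right)\right)\right) \frac{6^{3}}{2 \left(-13\right)} = \left(42 - -2\right) \frac{216}{-26} = \left(42 - -2\right) 216 \left(- \frac{1}{26}\right) = \left(42 + 2\right) \left(- \frac{108}{13}\right) = 44 \left(- \frac{108}{13}\right) = - \frac{4752}{13}$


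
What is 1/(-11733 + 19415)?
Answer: 1/7682 ≈ 0.00013017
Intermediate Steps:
1/(-11733 + 19415) = 1/7682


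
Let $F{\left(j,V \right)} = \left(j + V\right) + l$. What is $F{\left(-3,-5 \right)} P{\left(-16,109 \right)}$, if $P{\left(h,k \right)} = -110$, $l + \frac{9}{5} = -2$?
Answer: $1298$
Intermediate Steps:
$l = - \frac{19}{5}$ ($l = - \frac{9}{5} - 2 = - \frac{19}{5} \approx -3.8$)
$F{\left(j,V \right)} = - \frac{19}{5} + V + j$ ($F{\left(j,V \right)} = \left(j + V\right) - \frac{19}{5} = \left(V + j\right) - \frac{19}{5} = - \frac{19}{5} + V + j$)
$F{\left(-3,-5 \right)} P{\left(-16,109 \right)} = \left(- \frac{19}{5} - 5 - 3\right) \left(-110\right) = \left(- \frac{59}{5}\right) \left(-110\right) = 1298$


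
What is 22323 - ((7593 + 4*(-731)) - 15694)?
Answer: 33348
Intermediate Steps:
22323 - ((7593 + 4*(-731)) - 15694) = 22323 - ((7593 - 2924) - 15694) = 22323 - (4669 - 15694) = 22323 - 1*(-11025) = 22323 + 11025 = 33348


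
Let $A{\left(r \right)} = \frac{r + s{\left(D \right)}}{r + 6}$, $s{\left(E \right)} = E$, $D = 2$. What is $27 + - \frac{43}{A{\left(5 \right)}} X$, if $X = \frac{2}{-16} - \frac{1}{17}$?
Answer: $\frac{37529}{952} \approx 39.421$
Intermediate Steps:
$X = - \frac{25}{136}$ ($X = 2 \left(- \frac{1}{16}\right) - \frac{1}{17} = - \frac{1}{8} - \frac{1}{17} = - \frac{25}{136} \approx -0.18382$)
$A{\left(r \right)} = \frac{2 + r}{6 + r}$ ($A{\left(r \right)} = \frac{r + 2}{r + 6} = \frac{2 + r}{6 + r}$)
$27 + - \frac{43}{A{\left(5 \right)}} X = 27 + - \frac{43}{\frac{1}{6 + 5} \left(2 + 5\right)} \left(- \frac{25}{136}\right) = 27 + - \frac{43}{\frac{1}{11} \cdot 7} \left(- \frac{25}{136}\right) = 27 + - \frac{43}{\frac{7}{11}} \left(- \frac{25}{136}\right) = 27 + \left(-43\right) \frac{11}{7} \left(- \frac{25}{136}\right) = 27 - - \frac{11825}{952} = 27 + \frac{11825}{952} = \frac{37529}{952}$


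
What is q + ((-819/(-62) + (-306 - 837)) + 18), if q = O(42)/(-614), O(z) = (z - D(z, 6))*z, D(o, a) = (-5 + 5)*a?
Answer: -21216501/19034 ≈ -1114.7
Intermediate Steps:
D(o, a) = 0 (D(o, a) = 0*a = 0)
O(z) = z² (O(z) = (z - 1*0)*z = (z + 0)*z = z*z = z²)
q = -882/307 (q = 42²/(-614) = 1764*(-1/614) = -882/307 ≈ -2.8730)
q + ((-819/(-62) + (-306 - 837)) + 18) = -882/307 + ((-819/(-62) + (-306 - 837)) + 18) = -882/307 + ((-819*(-1/62) - 1143) + 18) = -882/307 + ((819/62 - 1143) + 18) = -882/307 + (-70047/62 + 18) = -882/307 - 68931/62 = -21216501/19034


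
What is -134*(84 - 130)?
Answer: 6164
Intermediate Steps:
-134*(84 - 130) = -134*(-46) = 6164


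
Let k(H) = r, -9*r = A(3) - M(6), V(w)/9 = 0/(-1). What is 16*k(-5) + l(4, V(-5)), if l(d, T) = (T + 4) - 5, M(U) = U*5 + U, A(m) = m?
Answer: 173/3 ≈ 57.667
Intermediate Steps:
V(w) = 0 (V(w) = 9*(0/(-1)) = 9*(0*(-1)) = 9*0 = 0)
M(U) = 6*U (M(U) = 5*U + U = 6*U)
l(d, T) = -1 + T (l(d, T) = (4 + T) - 5 = -1 + T)
r = 11/3 (r = -(3 - 6*6)/9 = -(3 - 1*36)/9 = -(3 - 36)/9 = -⅑*(-33) = 11/3 ≈ 3.6667)
k(H) = 11/3
16*k(-5) + l(4, V(-5)) = 16*(11/3) + (-1 + 0) = 176/3 - 1 = 173/3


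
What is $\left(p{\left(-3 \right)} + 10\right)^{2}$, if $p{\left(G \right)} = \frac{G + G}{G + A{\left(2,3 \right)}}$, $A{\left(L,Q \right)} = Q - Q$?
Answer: $144$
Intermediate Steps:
$A{\left(L,Q \right)} = 0$
$p{\left(G \right)} = 2$ ($p{\left(G \right)} = \frac{G + G}{G + 0} = \frac{2 G}{G} = 2$)
$\left(p{\left(-3 \right)} + 10\right)^{2} = \left(2 + 10\right)^{2} = 12^{2} = 144$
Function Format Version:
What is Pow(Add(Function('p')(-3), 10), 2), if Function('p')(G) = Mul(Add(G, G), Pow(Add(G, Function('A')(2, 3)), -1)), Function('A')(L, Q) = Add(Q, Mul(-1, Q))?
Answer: 144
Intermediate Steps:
Function('A')(L, Q) = 0
Function('p')(G) = 2 (Function('p')(G) = Mul(Add(G, G), Pow(Add(G, 0), -1)) = Mul(Mul(2, G), Pow(G, -1)) = 2)
Pow(Add(Function('p')(-3), 10), 2) = Pow(Add(2, 10), 2) = Pow(12, 2) = 144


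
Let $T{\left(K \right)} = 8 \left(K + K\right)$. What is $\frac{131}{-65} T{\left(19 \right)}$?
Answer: $- \frac{39824}{65} \approx -612.68$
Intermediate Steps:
$T{\left(K \right)} = 16 K$ ($T{\left(K \right)} = 8 \cdot 2 K = 16 K$)
$\frac{131}{-65} T{\left(19 \right)} = \frac{131}{-65} \cdot 16 \cdot 19 = 131 \left(- \frac{1}{65}\right) 304 = \left(- \frac{131}{65}\right) 304 = - \frac{39824}{65}$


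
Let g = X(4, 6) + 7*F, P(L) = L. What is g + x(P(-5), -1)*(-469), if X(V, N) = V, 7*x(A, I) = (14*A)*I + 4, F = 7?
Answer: -4905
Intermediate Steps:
x(A, I) = 4/7 + 2*A*I (x(A, I) = ((14*A)*I + 4)/7 = (14*A*I + 4)/7 = (4 + 14*A*I)/7 = 4/7 + 2*A*I)
g = 53 (g = 4 + 7*7 = 4 + 49 = 53)
g + x(P(-5), -1)*(-469) = 53 + (4/7 + 2*(-5)*(-1))*(-469) = 53 + (4/7 + 10)*(-469) = 53 + (74/7)*(-469) = 53 - 4958 = -4905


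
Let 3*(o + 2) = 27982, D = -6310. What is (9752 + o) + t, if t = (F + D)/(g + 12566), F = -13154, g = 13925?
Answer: 1516074520/79473 ≈ 19077.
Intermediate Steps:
o = 27976/3 (o = -2 + (⅓)*27982 = -2 + 27982/3 = 27976/3 ≈ 9325.3)
t = -19464/26491 (t = (-13154 - 6310)/(13925 + 12566) = -19464/26491 ≈ -0.73474)
(9752 + o) + t = (9752 + 27976/3) - 19464/26491 = 57232/3 - 19464/26491 = 1516074520/79473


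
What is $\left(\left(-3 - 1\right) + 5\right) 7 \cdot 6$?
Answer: $42$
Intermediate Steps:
$\left(\left(-3 - 1\right) + 5\right) 7 \cdot 6 = \left(-4 + 5\right) 7 \cdot 6 = 1 \cdot 7 \cdot 6 = 7 \cdot 6 = 42$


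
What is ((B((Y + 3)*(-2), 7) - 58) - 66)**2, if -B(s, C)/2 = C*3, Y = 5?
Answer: 27556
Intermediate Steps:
B(s, C) = -6*C (B(s, C) = -2*C*3 = -6*C)
((B((Y + 3)*(-2), 7) - 58) - 66)**2 = ((-6*7 - 58) - 66)**2 = ((-42 - 58) - 66)**2 = (-100 - 66)**2 = (-166)**2 = 27556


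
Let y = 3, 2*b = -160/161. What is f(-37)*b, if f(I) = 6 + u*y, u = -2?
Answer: 0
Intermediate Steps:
b = -80/161 (b = (-160/161)/2 = (-160*1/161)/2 = (1/2)*(-160/161) = -80/161 ≈ -0.49689)
f(I) = 0 (f(I) = 6 - 2*3 = 6 - 6 = 0)
f(-37)*b = 0*(-80/161) = 0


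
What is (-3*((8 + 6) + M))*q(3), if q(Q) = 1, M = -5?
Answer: -27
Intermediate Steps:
(-3*((8 + 6) + M))*q(3) = -3*((8 + 6) - 5)*1 = -3*(14 - 5)*1 = -3*9*1 = -27*1 = -27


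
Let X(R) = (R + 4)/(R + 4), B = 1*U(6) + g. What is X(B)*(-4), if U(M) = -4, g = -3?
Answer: -4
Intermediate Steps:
B = -7 (B = 1*(-4) - 3 = -4 - 3 = -7)
X(R) = 1 (X(R) = (4 + R)/(4 + R) = 1)
X(B)*(-4) = 1*(-4) = -4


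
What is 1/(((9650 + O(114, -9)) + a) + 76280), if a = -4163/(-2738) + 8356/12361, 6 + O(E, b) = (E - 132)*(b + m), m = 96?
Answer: 33844418/2855121751215 ≈ 1.1854e-5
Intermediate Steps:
O(E, b) = -6 + (-132 + E)*(96 + b) (O(E, b) = -6 + (E - 132)*(b + 96) = -6 + (-132 + E)*(96 + b))
a = 74337571/33844418 (a = -4163*(-1/2738) + 8356*(1/12361) = 4163/2738 + 8356/12361 = 74337571/33844418 ≈ 2.1964)
1/(((9650 + O(114, -9)) + a) + 76280) = 1/(((9650 + (-12678 - 132*(-9) + 96*114 + 114*(-9))) + 74337571/33844418) + 76280) = 1/(((9650 + (-12678 + 1188 + 10944 - 1026)) + 74337571/33844418) + 76280) = 1/(((9650 - 1572) + 74337571/33844418) + 76280) = 1/((8078 + 74337571/33844418) + 76280) = 1/(273469546175/33844418 + 76280) = 1/(2855121751215/33844418) = 33844418/2855121751215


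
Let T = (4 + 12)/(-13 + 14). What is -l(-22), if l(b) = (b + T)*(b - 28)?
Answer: -300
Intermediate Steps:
T = 16 (T = 16/1 = 16*1 = 16)
l(b) = (-28 + b)*(16 + b) (l(b) = (b + 16)*(b - 28) = (16 + b)*(-28 + b) = (-28 + b)*(16 + b))
-l(-22) = -(-448 + (-22)² - 12*(-22)) = -(-448 + 484 + 264) = -1*300 = -300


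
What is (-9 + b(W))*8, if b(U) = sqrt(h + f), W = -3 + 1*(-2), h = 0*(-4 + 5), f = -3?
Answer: -72 + 8*I*sqrt(3) ≈ -72.0 + 13.856*I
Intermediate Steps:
h = 0 (h = 0*1 = 0)
W = -5 (W = -3 - 2 = -5)
b(U) = I*sqrt(3) (b(U) = sqrt(0 - 3) = sqrt(-3) = I*sqrt(3))
(-9 + b(W))*8 = (-9 + I*sqrt(3))*8 = -72 + 8*I*sqrt(3)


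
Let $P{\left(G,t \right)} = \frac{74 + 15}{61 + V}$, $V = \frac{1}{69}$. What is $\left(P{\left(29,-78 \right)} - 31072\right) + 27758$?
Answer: $- \frac{13945799}{4210} \approx -3312.5$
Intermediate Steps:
$V = \frac{1}{69} \approx 0.014493$
$P{\left(G,t \right)} = \frac{6141}{4210}$ ($P{\left(G,t \right)} = \frac{74 + 15}{61 + \frac{1}{69}} = \frac{89}{\frac{4210}{69}} = 89 \cdot \frac{69}{4210} = \frac{6141}{4210}$)
$\left(P{\left(29,-78 \right)} - 31072\right) + 27758 = \left(\frac{6141}{4210} - 31072\right) + 27758 = - \frac{130806979}{4210} + 27758 = - \frac{13945799}{4210}$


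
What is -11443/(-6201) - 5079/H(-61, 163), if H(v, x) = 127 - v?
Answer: -29343595/1165788 ≈ -25.171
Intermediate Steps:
-11443/(-6201) - 5079/H(-61, 163) = -11443/(-6201) - 5079/(127 - 1*(-61)) = -11443*(-1/6201) - 5079/(127 + 61) = 11443/6201 - 5079/188 = -29343595/1165788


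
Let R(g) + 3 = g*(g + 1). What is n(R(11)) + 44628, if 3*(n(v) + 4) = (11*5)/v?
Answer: 17269543/387 ≈ 44624.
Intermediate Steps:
R(g) = -3 + g*(1 + g) (R(g) = -3 + g*(g + 1) = -3 + g*(1 + g))
n(v) = -4 + 55/(3*v) (n(v) = -4 + ((11*5)/v)/3 = -4 + (55/v)/3 = -4 + 55/(3*v))
n(R(11)) + 44628 = (-4 + 55/(3*(-3 + 11 + 11²))) + 44628 = (-4 + 55/(3*(-3 + 11 + 121))) + 44628 = (-4 + (55/3)/129) + 44628 = (-4 + (55/3)*(1/129)) + 44628 = (-4 + 55/387) + 44628 = -1493/387 + 44628 = 17269543/387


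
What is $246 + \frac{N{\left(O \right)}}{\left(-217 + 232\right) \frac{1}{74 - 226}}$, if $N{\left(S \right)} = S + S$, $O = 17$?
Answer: $- \frac{1478}{15} \approx -98.533$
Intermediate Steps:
$N{\left(S \right)} = 2 S$
$246 + \frac{N{\left(O \right)}}{\left(-217 + 232\right) \frac{1}{74 - 226}} = 246 + \frac{2 \cdot 17}{\left(-217 + 232\right) \frac{1}{74 - 226}} = 246 + \frac{34}{15 \frac{1}{-152}} = 246 + \frac{34}{15 \left(- \frac{1}{152}\right)} = 246 + \frac{34}{- \frac{15}{152}} = 246 + 34 \left(- \frac{152}{15}\right) = 246 - \frac{5168}{15} = - \frac{1478}{15}$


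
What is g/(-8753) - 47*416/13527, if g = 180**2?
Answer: -609413456/118401831 ≈ -5.1470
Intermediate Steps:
g = 32400
g/(-8753) - 47*416/13527 = 32400/(-8753) - 47*416/13527 = 32400*(-1/8753) - 19552*1/13527 = -32400/8753 - 19552/13527 = -609413456/118401831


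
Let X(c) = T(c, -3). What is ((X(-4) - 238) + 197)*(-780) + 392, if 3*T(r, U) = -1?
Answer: 32632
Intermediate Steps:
T(r, U) = -1/3 (T(r, U) = (1/3)*(-1) = -1/3)
X(c) = -1/3
((X(-4) - 238) + 197)*(-780) + 392 = ((-1/3 - 238) + 197)*(-780) + 392 = (-715/3 + 197)*(-780) + 392 = -124/3*(-780) + 392 = 32240 + 392 = 32632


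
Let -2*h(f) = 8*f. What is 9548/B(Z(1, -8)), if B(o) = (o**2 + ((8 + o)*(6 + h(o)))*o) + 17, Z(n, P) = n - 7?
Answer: -9548/307 ≈ -31.101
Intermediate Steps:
h(f) = -4*f
Z(n, P) = -7 + n
B(o) = 17 + o**2 + o*(6 - 4*o)*(8 + o) (B(o) = (o**2 + ((8 + o)*(6 - 4*o))*o) + 17 = (o**2 + ((6 - 4*o)*(8 + o))*o) + 17 = (o**2 + o*(6 - 4*o)*(8 + o)) + 17 = 17 + o**2 + o*(6 - 4*o)*(8 + o))
9548/B(Z(1, -8)) = 9548/(17 - 25*(-7 + 1)**2 - 4*(-7 + 1)**3 + 48*(-7 + 1)) = 9548/(17 - 25*(-6)**2 - 4*(-6)**3 + 48*(-6)) = 9548/(17 - 25*36 - 4*(-216) - 288) = 9548/(17 - 900 + 864 - 288) = 9548/(-307) = 9548*(-1/307) = -9548/307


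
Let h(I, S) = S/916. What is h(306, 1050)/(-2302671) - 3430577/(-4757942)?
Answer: 43071000005654/59736149748709 ≈ 0.72102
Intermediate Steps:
h(I, S) = S/916 (h(I, S) = S*(1/916) = S/916)
h(306, 1050)/(-2302671) - 3430577/(-4757942) = ((1/916)*1050)/(-2302671) - 3430577/(-4757942) = (525/458)*(-1/2302671) - 3430577*(-1/4757942) = -25/50220158 + 3430577/4757942 = 43071000005654/59736149748709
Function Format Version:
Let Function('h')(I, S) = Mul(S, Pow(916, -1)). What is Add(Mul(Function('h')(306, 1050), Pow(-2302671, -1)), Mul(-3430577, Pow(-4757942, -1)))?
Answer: Rational(43071000005654, 59736149748709) ≈ 0.72102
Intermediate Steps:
Function('h')(I, S) = Mul(Rational(1, 916), S) (Function('h')(I, S) = Mul(S, Rational(1, 916)) = Mul(Rational(1, 916), S))
Add(Mul(Function('h')(306, 1050), Pow(-2302671, -1)), Mul(-3430577, Pow(-4757942, -1))) = Add(Mul(Mul(Rational(1, 916), 1050), Pow(-2302671, -1)), Mul(-3430577, Pow(-4757942, -1))) = Add(Mul(Rational(525, 458), Rational(-1, 2302671)), Mul(-3430577, Rational(-1, 4757942))) = Add(Rational(-25, 50220158), Rational(3430577, 4757942)) = Rational(43071000005654, 59736149748709)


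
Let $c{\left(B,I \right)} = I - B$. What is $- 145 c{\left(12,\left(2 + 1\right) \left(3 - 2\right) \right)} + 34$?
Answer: $1339$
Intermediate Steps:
$- 145 c{\left(12,\left(2 + 1\right) \left(3 - 2\right) \right)} + 34 = - 145 \left(\left(2 + 1\right) \left(3 - 2\right) - 12\right) + 34 = - 145 \left(3 \cdot 1 - 12\right) + 34 = - 145 \left(3 - 12\right) + 34 = \left(-145\right) \left(-9\right) + 34 = 1305 + 34 = 1339$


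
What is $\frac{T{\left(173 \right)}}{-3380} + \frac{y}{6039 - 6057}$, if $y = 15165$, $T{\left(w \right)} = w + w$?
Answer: $- \frac{711999}{845} \approx -842.6$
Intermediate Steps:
$T{\left(w \right)} = 2 w$
$\frac{T{\left(173 \right)}}{-3380} + \frac{y}{6039 - 6057} = \frac{2 \cdot 173}{-3380} + \frac{15165}{6039 - 6057} = 346 \left(- \frac{1}{3380}\right) + \frac{15165}{-18} = - \frac{173}{1690} + 15165 \left(- \frac{1}{18}\right) = - \frac{173}{1690} - \frac{1685}{2} = - \frac{711999}{845}$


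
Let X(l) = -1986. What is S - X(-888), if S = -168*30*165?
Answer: -829614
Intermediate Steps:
S = -831600 (S = -5040*165 = -831600)
S - X(-888) = -831600 - 1*(-1986) = -831600 + 1986 = -829614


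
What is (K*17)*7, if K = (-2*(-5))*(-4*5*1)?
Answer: -23800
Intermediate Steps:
K = -200 (K = 10*(-20*1) = 10*(-20) = -200)
(K*17)*7 = -200*17*7 = -3400*7 = -23800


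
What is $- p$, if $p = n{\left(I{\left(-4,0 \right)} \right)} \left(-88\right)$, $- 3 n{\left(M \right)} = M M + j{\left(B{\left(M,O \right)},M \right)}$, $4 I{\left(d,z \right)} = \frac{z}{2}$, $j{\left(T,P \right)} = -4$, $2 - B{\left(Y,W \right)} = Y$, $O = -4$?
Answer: $\frac{352}{3} \approx 117.33$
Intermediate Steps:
$B{\left(Y,W \right)} = 2 - Y$
$I{\left(d,z \right)} = \frac{z}{8}$ ($I{\left(d,z \right)} = \frac{z \frac{1}{2}}{4} = \frac{\frac{1}{2} z}{4} = \frac{z}{8}$)
$n{\left(M \right)} = \frac{4}{3} - \frac{M^{2}}{3}$ ($n{\left(M \right)} = - \frac{M M - 4}{3} = - \frac{M^{2} - 4}{3} = - \frac{-4 + M^{2}}{3} = \frac{4}{3} - \frac{M^{2}}{3}$)
$p = - \frac{352}{3}$ ($p = \left(\frac{4}{3} - \frac{\left(\frac{1}{8} \cdot 0\right)^{2}}{3}\right) \left(-88\right) = \left(\frac{4}{3} - \frac{0^{2}}{3}\right) \left(-88\right) = \left(\frac{4}{3} - 0\right) \left(-88\right) = \left(\frac{4}{3} + 0\right) \left(-88\right) = \frac{4}{3} \left(-88\right) = - \frac{352}{3} \approx -117.33$)
$- p = \left(-1\right) \left(- \frac{352}{3}\right) = \frac{352}{3}$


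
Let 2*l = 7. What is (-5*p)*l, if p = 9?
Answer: -315/2 ≈ -157.50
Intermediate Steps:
l = 7/2 (l = (½)*7 = 7/2 ≈ 3.5000)
(-5*p)*l = -5*9*(7/2) = -45*7/2 = -315/2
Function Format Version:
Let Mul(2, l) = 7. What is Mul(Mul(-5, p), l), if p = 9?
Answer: Rational(-315, 2) ≈ -157.50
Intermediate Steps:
l = Rational(7, 2) (l = Mul(Rational(1, 2), 7) = Rational(7, 2) ≈ 3.5000)
Mul(Mul(-5, p), l) = Mul(Mul(-5, 9), Rational(7, 2)) = Mul(-45, Rational(7, 2)) = Rational(-315, 2)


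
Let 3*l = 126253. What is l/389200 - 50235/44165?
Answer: -10615684451/10313410800 ≈ -1.0293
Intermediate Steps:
l = 126253/3 (l = (⅓)*126253 = 126253/3 ≈ 42084.)
l/389200 - 50235/44165 = (126253/3)/389200 - 50235/44165 = (126253/3)*(1/389200) - 50235*1/44165 = 126253/1167600 - 10047/8833 = -10615684451/10313410800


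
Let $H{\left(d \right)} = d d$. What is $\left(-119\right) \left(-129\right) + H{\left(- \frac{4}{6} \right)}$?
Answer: $\frac{138163}{9} \approx 15351.0$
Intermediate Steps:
$H{\left(d \right)} = d^{2}$
$\left(-119\right) \left(-129\right) + H{\left(- \frac{4}{6} \right)} = \left(-119\right) \left(-129\right) + \left(- \frac{4}{6}\right)^{2} = 15351 + \left(\left(-4\right) \frac{1}{6}\right)^{2} = 15351 + \left(- \frac{2}{3}\right)^{2} = 15351 + \frac{4}{9} = \frac{138163}{9}$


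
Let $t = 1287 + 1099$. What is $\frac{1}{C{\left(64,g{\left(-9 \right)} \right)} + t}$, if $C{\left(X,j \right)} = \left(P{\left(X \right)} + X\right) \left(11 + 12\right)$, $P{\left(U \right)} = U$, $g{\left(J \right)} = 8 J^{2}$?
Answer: $\frac{1}{5330} \approx 0.00018762$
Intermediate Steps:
$C{\left(X,j \right)} = 46 X$ ($C{\left(X,j \right)} = \left(X + X\right) \left(11 + 12\right) = 2 X 23 = 46 X$)
$t = 2386$
$\frac{1}{C{\left(64,g{\left(-9 \right)} \right)} + t} = \frac{1}{46 \cdot 64 + 2386} = \frac{1}{2944 + 2386} = \frac{1}{5330}$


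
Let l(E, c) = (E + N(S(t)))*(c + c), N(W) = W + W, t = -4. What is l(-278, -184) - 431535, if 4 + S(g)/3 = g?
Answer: -311567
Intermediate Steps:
S(g) = -12 + 3*g
N(W) = 2*W
l(E, c) = 2*c*(-48 + E) (l(E, c) = (E + 2*(-12 + 3*(-4)))*(c + c) = (E + 2*(-12 - 12))*(2*c) = (E + 2*(-24))*(2*c) = (E - 48)*(2*c) = (-48 + E)*(2*c) = 2*c*(-48 + E))
l(-278, -184) - 431535 = 2*(-184)*(-48 - 278) - 431535 = 2*(-184)*(-326) - 431535 = 119968 - 431535 = -311567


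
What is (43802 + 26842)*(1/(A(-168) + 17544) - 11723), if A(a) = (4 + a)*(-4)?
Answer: -538303745277/650 ≈ -8.2816e+8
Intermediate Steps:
A(a) = -16 - 4*a
(43802 + 26842)*(1/(A(-168) + 17544) - 11723) = (43802 + 26842)*(1/((-16 - 4*(-168)) + 17544) - 11723) = 70644*(1/((-16 + 672) + 17544) - 11723) = 70644*(1/(656 + 17544) - 11723) = 70644*(1/18200 - 11723) = 70644*(-213358599/18200) = -538303745277/650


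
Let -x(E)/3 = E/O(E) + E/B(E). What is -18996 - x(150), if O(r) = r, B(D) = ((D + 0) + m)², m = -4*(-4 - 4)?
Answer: -314561841/16562 ≈ -18993.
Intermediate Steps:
m = 32 (m = -4*(-8) = 32)
B(D) = (32 + D)² (B(D) = ((D + 0) + 32)² = (D + 32)² = (32 + D)²)
x(E) = -3 - 3*E/(32 + E)² (x(E) = -3*(E/E + E/((32 + E)²)) = -3*(1 + E/(32 + E)²) = -3 - 3*E/(32 + E)²)
-18996 - x(150) = -18996 - (-3 - 3*150/(32 + 150)²) = -18996 - (-3 - 3*150/182²) = -18996 - (-3 - 3*150*1/33124) = -18996 - (-3 - 225/16562) = -18996 - 1*(-49911/16562) = -18996 + 49911/16562 = -314561841/16562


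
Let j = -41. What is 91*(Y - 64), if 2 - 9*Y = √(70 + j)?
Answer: -52234/9 - 91*√29/9 ≈ -5858.2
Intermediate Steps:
Y = 2/9 - √29/9 (Y = 2/9 - √(70 - 41)/9 = 2/9 - √29/9 ≈ -0.37613)
91*(Y - 64) = 91*((2/9 - √29/9) - 64) = 91*(-574/9 - √29/9) = -52234/9 - 91*√29/9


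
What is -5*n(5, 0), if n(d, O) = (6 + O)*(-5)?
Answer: 150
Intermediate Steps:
n(d, O) = -30 - 5*O
-5*n(5, 0) = -5*(-30 - 5*0) = -5*(-30 + 0) = -5*(-30) = 150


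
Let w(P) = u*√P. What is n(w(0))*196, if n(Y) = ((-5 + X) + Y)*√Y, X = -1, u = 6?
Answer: 0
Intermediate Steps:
w(P) = 6*√P
n(Y) = √Y*(-6 + Y) (n(Y) = ((-5 - 1) + Y)*√Y = (-6 + Y)*√Y = √Y*(-6 + Y))
n(w(0))*196 = (√(6*√0)*(-6 + 6*√0))*196 = (√(6*0)*(-6 + 6*0))*196 = (√0*(-6 + 0))*196 = (0*(-6))*196 = 0*196 = 0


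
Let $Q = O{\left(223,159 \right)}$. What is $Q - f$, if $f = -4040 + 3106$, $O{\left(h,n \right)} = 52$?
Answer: $986$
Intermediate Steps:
$Q = 52$
$f = -934$
$Q - f = 52 - -934 = 52 + 934 = 986$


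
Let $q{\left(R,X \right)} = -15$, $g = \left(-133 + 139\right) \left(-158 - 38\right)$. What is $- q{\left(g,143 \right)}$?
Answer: $15$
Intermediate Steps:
$g = -1176$ ($g = 6 \left(-196\right) = -1176$)
$- q{\left(g,143 \right)} = \left(-1\right) \left(-15\right) = 15$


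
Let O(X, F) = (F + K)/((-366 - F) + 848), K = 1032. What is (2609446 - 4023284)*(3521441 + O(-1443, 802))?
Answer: -398299119799917/80 ≈ -4.9787e+12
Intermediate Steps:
O(X, F) = (1032 + F)/(482 - F) (O(X, F) = (F + 1032)/((-366 - F) + 848) = (1032 + F)/(482 - F))
(2609446 - 4023284)*(3521441 + O(-1443, 802)) = (2609446 - 4023284)*(3521441 + (-1032 - 1*802)/(-482 + 802)) = -1413838*(3521441 + (-1032 - 802)/320) = -1413838*(3521441 + (1/320)*(-1834)) = -1413838*(3521441 - 917/160) = -1413838*563429643/160 = -398299119799917/80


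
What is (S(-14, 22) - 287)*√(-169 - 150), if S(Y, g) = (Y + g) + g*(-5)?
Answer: -389*I*√319 ≈ -6947.8*I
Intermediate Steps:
S(Y, g) = Y - 4*g (S(Y, g) = (Y + g) - 5*g = Y - 4*g)
(S(-14, 22) - 287)*√(-169 - 150) = ((-14 - 4*22) - 287)*√(-169 - 150) = ((-14 - 88) - 287)*√(-319) = (-102 - 287)*(I*√319) = -389*I*√319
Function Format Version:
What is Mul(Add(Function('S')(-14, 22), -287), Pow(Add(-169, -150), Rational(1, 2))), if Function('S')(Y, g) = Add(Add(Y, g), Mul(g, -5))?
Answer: Mul(-389, I, Pow(319, Rational(1, 2))) ≈ Mul(-6947.8, I)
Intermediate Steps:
Function('S')(Y, g) = Add(Y, Mul(-4, g)) (Function('S')(Y, g) = Add(Add(Y, g), Mul(-5, g)) = Add(Y, Mul(-4, g)))
Mul(Add(Function('S')(-14, 22), -287), Pow(Add(-169, -150), Rational(1, 2))) = Mul(Add(Add(-14, Mul(-4, 22)), -287), Pow(Add(-169, -150), Rational(1, 2))) = Mul(Add(Add(-14, -88), -287), Pow(-319, Rational(1, 2))) = Mul(Add(-102, -287), Mul(I, Pow(319, Rational(1, 2)))) = Mul(-389, Mul(I, Pow(319, Rational(1, 2)))) = Mul(-389, I, Pow(319, Rational(1, 2)))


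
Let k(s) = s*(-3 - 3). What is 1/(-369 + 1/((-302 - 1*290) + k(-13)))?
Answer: -514/189667 ≈ -0.0027100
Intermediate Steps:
k(s) = -6*s (k(s) = s*(-6) = -6*s)
1/(-369 + 1/((-302 - 1*290) + k(-13))) = 1/(-369 + 1/((-302 - 1*290) - 6*(-13))) = 1/(-369 + 1/((-302 - 290) + 78)) = 1/(-369 + 1/(-592 + 78)) = 1/(-369 + 1/(-514)) = 1/(-369 - 1/514) = 1/(-189667/514) = -514/189667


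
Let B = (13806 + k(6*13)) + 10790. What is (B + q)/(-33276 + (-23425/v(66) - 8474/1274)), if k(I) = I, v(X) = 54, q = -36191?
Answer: 396161766/1159778371 ≈ 0.34158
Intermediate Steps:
B = 24674 (B = (13806 + 6*13) + 10790 = (13806 + 78) + 10790 = 13884 + 10790 = 24674)
(B + q)/(-33276 + (-23425/v(66) - 8474/1274)) = (24674 - 36191)/(-33276 + (-23425/54 - 8474/1274)) = -11517/(-33276 + (-23425*1/54 - 8474*1/1274)) = -11517/(-33276 + (-23425/54 - 4237/637)) = -11517/(-33276 - 15150523/34398) = -11517/(-1159778371/34398) = -11517*(-34398/1159778371) = 396161766/1159778371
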